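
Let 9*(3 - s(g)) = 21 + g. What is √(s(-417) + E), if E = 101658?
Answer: √101705 ≈ 318.91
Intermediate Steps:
s(g) = ⅔ - g/9 (s(g) = 3 - (21 + g)/9 = 3 + (-7/3 - g/9) = ⅔ - g/9)
√(s(-417) + E) = √((⅔ - ⅑*(-417)) + 101658) = √((⅔ + 139/3) + 101658) = √(47 + 101658) = √101705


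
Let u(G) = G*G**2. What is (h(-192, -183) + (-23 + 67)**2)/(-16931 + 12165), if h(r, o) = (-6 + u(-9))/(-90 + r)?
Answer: -182229/448004 ≈ -0.40676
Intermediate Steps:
u(G) = G**3
h(r, o) = -735/(-90 + r) (h(r, o) = (-6 + (-9)**3)/(-90 + r) = (-6 - 729)/(-90 + r) = -735/(-90 + r))
(h(-192, -183) + (-23 + 67)**2)/(-16931 + 12165) = (-735/(-90 - 192) + (-23 + 67)**2)/(-16931 + 12165) = (-735/(-282) + 44**2)/(-4766) = (-735*(-1/282) + 1936)*(-1/4766) = (245/94 + 1936)*(-1/4766) = (182229/94)*(-1/4766) = -182229/448004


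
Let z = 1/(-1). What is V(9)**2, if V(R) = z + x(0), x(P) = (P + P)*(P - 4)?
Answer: 1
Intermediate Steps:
x(P) = 2*P*(-4 + P) (x(P) = (2*P)*(-4 + P) = 2*P*(-4 + P))
z = -1
V(R) = -1 (V(R) = -1 + 2*0*(-4 + 0) = -1 + 2*0*(-4) = -1 + 0 = -1)
V(9)**2 = (-1)**2 = 1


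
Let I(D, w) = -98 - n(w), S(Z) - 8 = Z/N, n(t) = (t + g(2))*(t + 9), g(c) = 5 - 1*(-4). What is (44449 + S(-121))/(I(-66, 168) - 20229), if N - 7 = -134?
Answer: -705770/820039 ≈ -0.86065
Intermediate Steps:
N = -127 (N = 7 - 134 = -127)
g(c) = 9 (g(c) = 5 + 4 = 9)
n(t) = (9 + t)**2 (n(t) = (t + 9)*(t + 9) = (9 + t)*(9 + t) = (9 + t)**2)
S(Z) = 8 - Z/127 (S(Z) = 8 + Z/(-127) = 8 + Z*(-1/127) = 8 - Z/127)
I(D, w) = -179 - w**2 - 18*w (I(D, w) = -98 - (81 + w**2 + 18*w) = -98 + (-81 - w**2 - 18*w) = -179 - w**2 - 18*w)
(44449 + S(-121))/(I(-66, 168) - 20229) = (44449 + (8 - 1/127*(-121)))/((-179 - 1*168**2 - 18*168) - 20229) = (44449 + (8 + 121/127))/((-179 - 1*28224 - 3024) - 20229) = (44449 + 1137/127)/((-179 - 28224 - 3024) - 20229) = 5646160/(127*(-31427 - 20229)) = (5646160/127)/(-51656) = (5646160/127)*(-1/51656) = -705770/820039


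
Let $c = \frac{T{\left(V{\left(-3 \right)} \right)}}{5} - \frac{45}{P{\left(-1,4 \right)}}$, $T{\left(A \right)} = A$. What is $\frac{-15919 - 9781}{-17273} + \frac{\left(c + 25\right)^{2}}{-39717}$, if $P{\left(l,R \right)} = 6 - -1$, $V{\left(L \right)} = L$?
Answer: $\frac{1243556545507}{840388882725} \approx 1.4797$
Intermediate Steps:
$P{\left(l,R \right)} = 7$ ($P{\left(l,R \right)} = 6 + 1 = 7$)
$c = - \frac{246}{35}$ ($c = - \frac{3}{5} - \frac{45}{7} = - \frac{246}{35} \approx -7.0286$)
$\frac{-15919 - 9781}{-17273} + \frac{\left(c + 25\right)^{2}}{-39717} = \frac{-15919 - 9781}{-17273} + \frac{\left(- \frac{246}{35} + 25\right)^{2}}{-39717} = \left(-15919 - 9781\right) \left(- \frac{1}{17273}\right) + \left(\frac{629}{35}\right)^{2} \left(- \frac{1}{39717}\right) = \left(-25700\right) \left(- \frac{1}{17273}\right) + \frac{395641}{1225} \left(- \frac{1}{39717}\right) = \frac{25700}{17273} - \frac{395641}{48653325} = \frac{1243556545507}{840388882725}$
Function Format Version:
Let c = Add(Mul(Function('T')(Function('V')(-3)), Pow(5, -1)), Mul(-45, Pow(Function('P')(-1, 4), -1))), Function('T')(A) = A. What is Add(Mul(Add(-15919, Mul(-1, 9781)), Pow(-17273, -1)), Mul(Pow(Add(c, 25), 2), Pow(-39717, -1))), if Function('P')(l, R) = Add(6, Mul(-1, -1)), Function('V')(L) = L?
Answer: Rational(1243556545507, 840388882725) ≈ 1.4797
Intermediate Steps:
Function('P')(l, R) = 7 (Function('P')(l, R) = Add(6, 1) = 7)
c = Rational(-246, 35) (c = Add(Mul(-3, Pow(5, -1)), Mul(-45, Pow(7, -1))) = Add(Mul(-3, Rational(1, 5)), Mul(-45, Rational(1, 7))) = Add(Rational(-3, 5), Rational(-45, 7)) = Rational(-246, 35) ≈ -7.0286)
Add(Mul(Add(-15919, Mul(-1, 9781)), Pow(-17273, -1)), Mul(Pow(Add(c, 25), 2), Pow(-39717, -1))) = Add(Mul(Add(-15919, Mul(-1, 9781)), Pow(-17273, -1)), Mul(Pow(Add(Rational(-246, 35), 25), 2), Pow(-39717, -1))) = Add(Mul(Add(-15919, -9781), Rational(-1, 17273)), Mul(Pow(Rational(629, 35), 2), Rational(-1, 39717))) = Add(Mul(-25700, Rational(-1, 17273)), Mul(Rational(395641, 1225), Rational(-1, 39717))) = Add(Rational(25700, 17273), Rational(-395641, 48653325)) = Rational(1243556545507, 840388882725)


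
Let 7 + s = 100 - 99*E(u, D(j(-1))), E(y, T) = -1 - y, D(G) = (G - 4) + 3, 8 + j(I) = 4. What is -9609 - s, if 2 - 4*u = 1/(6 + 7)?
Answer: -512127/52 ≈ -9848.6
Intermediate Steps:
j(I) = -4 (j(I) = -8 + 4 = -4)
D(G) = -1 + G (D(G) = (-4 + G) + 3 = -1 + G)
u = 25/52 (u = 1/2 - 1/(4*(6 + 7)) = 1/2 - 1/4/13 = 1/2 - 1/4*1/13 = 1/2 - 1/52 = 25/52 ≈ 0.48077)
s = 12459/52 (s = -7 + (100 - 99*(-1 - 1*25/52)) = -7 + (100 - 99*(-1 - 25/52)) = -7 + (100 - 99*(-77/52)) = -7 + (100 + 7623/52) = -7 + 12823/52 = 12459/52 ≈ 239.60)
-9609 - s = -9609 - 1*12459/52 = -9609 - 12459/52 = -512127/52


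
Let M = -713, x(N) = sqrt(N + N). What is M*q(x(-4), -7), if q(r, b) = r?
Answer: -1426*I*sqrt(2) ≈ -2016.7*I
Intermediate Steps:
x(N) = sqrt(2)*sqrt(N) (x(N) = sqrt(2*N) = sqrt(2)*sqrt(N))
M*q(x(-4), -7) = -713*sqrt(2)*sqrt(-4) = -713*sqrt(2)*2*I = -1426*I*sqrt(2)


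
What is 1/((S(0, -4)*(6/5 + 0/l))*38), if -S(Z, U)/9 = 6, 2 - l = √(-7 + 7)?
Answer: -5/12312 ≈ -0.00040611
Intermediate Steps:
l = 2 (l = 2 - √(-7 + 7) = 2 - √0 = 2 - 1*0 = 2 + 0 = 2)
S(Z, U) = -54 (S(Z, U) = -9*6 = -54)
1/((S(0, -4)*(6/5 + 0/l))*38) = 1/(-54*(6/5 + 0/2)*38) = 1/(-54*(6*(⅕) + 0*(½))*38) = 1/(-54*(6/5 + 0)*38) = 1/(-54*6/5*38) = 1/(-324/5*38) = 1/(-12312/5) = -5/12312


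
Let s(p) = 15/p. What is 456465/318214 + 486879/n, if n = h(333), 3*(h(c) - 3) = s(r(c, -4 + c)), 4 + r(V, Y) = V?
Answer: 25486493377077/157834144 ≈ 1.6148e+5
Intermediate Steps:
r(V, Y) = -4 + V
h(c) = 3 + 5/(-4 + c) (h(c) = 3 + (15/(-4 + c))/3 = 3 + 5/(-4 + c))
n = 992/329 (n = (-7 + 3*333)/(-4 + 333) = (-7 + 999)/329 = (1/329)*992 = 992/329 ≈ 3.0152)
456465/318214 + 486879/n = 456465/318214 + 486879/(992/329) = 456465*(1/318214) + 486879*(329/992) = 456465/318214 + 160183191/992 = 25486493377077/157834144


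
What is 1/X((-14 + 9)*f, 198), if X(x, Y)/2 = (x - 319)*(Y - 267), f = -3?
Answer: 1/41952 ≈ 2.3837e-5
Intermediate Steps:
X(x, Y) = 2*(-319 + x)*(-267 + Y) (X(x, Y) = 2*((x - 319)*(Y - 267)) = 2*((-319 + x)*(-267 + Y)) = 2*(-319 + x)*(-267 + Y))
1/X((-14 + 9)*f, 198) = 1/(170346 - 638*198 - 534*(-14 + 9)*(-3) + 2*198*((-14 + 9)*(-3))) = 1/(170346 - 126324 - (-2670)*(-3) + 2*198*(-5*(-3))) = 1/(170346 - 126324 - 534*15 + 2*198*15) = 1/(170346 - 126324 - 8010 + 5940) = 1/41952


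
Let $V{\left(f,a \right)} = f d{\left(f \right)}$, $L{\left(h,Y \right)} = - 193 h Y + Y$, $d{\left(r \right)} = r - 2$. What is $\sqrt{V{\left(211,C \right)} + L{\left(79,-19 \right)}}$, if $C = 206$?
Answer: $\sqrt{333773} \approx 577.73$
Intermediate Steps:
$d{\left(r \right)} = -2 + r$
$L{\left(h,Y \right)} = Y - 193 Y h$ ($L{\left(h,Y \right)} = - 193 Y h + Y = Y - 193 Y h$)
$V{\left(f,a \right)} = f \left(-2 + f\right)$
$\sqrt{V{\left(211,C \right)} + L{\left(79,-19 \right)}} = \sqrt{211 \left(-2 + 211\right) - 19 \left(1 - 15247\right)} = \sqrt{211 \cdot 209 - 19 \left(1 - 15247\right)} = \sqrt{44099 - -289674} = \sqrt{44099 + 289674} = \sqrt{333773}$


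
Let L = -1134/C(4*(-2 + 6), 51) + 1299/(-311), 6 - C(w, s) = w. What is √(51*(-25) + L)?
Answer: I*√2818877565/1555 ≈ 34.143*I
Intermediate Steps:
C(w, s) = 6 - w
L = 169842/1555 (L = -1134/(6 - 4*(-2 + 6)) + 1299/(-311) = -1134/(6 - 4*4) + 1299*(-1/311) = -1134/(6 - 1*16) - 1299/311 = -1134/(6 - 16) - 1299/311 = -1134/(-10) - 1299/311 = -1134*(-⅒) - 1299/311 = 567/5 - 1299/311 = 169842/1555 ≈ 109.22)
√(51*(-25) + L) = √(51*(-25) + 169842/1555) = √(-1275 + 169842/1555) = √(-1812783/1555) = I*√2818877565/1555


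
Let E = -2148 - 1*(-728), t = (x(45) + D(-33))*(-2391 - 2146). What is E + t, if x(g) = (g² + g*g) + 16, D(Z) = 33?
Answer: -18598583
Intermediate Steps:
x(g) = 16 + 2*g² (x(g) = (g² + g²) + 16 = 2*g² + 16 = 16 + 2*g²)
t = -18597163 (t = ((16 + 2*45²) + 33)*(-2391 - 2146) = ((16 + 2*2025) + 33)*(-4537) = ((16 + 4050) + 33)*(-4537) = (4066 + 33)*(-4537) = 4099*(-4537) = -18597163)
E = -1420 (E = -2148 + 728 = -1420)
E + t = -1420 - 18597163 = -18598583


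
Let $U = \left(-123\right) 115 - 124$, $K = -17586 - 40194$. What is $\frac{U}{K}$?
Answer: $\frac{14269}{57780} \approx 0.24695$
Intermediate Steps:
$K = -57780$ ($K = -17586 - 40194 = -57780$)
$U = -14269$ ($U = -14145 - 124 = -14269$)
$\frac{U}{K} = - \frac{14269}{-57780} = \left(-14269\right) \left(- \frac{1}{57780}\right) = \frac{14269}{57780}$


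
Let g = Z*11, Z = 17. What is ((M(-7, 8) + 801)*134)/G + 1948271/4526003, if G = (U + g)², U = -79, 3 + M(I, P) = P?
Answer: 127887765239/13197824748 ≈ 9.6901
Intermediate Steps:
M(I, P) = -3 + P
g = 187 (g = 17*11 = 187)
G = 11664 (G = (-79 + 187)² = 108² = 11664)
((M(-7, 8) + 801)*134)/G + 1948271/4526003 = (((-3 + 8) + 801)*134)/11664 + 1948271/4526003 = ((5 + 801)*134)*(1/11664) + 1948271*(1/4526003) = (806*134)*(1/11664) + 1948271/4526003 = 108004*(1/11664) + 1948271/4526003 = 27001/2916 + 1948271/4526003 = 127887765239/13197824748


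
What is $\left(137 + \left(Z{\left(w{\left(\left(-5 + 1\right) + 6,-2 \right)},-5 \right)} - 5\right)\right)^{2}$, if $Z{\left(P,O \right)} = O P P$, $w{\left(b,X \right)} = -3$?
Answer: $7569$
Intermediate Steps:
$Z{\left(P,O \right)} = O P^{2}$
$\left(137 + \left(Z{\left(w{\left(\left(-5 + 1\right) + 6,-2 \right)},-5 \right)} - 5\right)\right)^{2} = \left(137 - \left(5 + 5 \left(-3\right)^{2}\right)\right)^{2} = \left(137 - 50\right)^{2} = 87^{2} = 7569$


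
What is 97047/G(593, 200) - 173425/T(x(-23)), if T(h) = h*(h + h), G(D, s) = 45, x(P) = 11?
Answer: 1742361/1210 ≈ 1440.0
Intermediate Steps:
T(h) = 2*h**2 (T(h) = h*(2*h) = 2*h**2)
97047/G(593, 200) - 173425/T(x(-23)) = 97047/45 - 173425/(2*11**2) = 97047*(1/45) - 173425/(2*121) = 10783/5 - 173425/242 = 1742361/1210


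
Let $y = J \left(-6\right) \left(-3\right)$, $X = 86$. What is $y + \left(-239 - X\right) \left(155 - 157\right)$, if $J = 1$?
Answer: $668$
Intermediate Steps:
$y = 18$ ($y = 1 \left(-6\right) \left(-3\right) = \left(-6\right) \left(-3\right) = 18$)
$y + \left(-239 - X\right) \left(155 - 157\right) = 18 + \left(-239 - 86\right) \left(155 - 157\right) = 18 - -650 = 18 + 650 = 668$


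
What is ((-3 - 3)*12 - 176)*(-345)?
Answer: 85560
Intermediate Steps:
((-3 - 3)*12 - 176)*(-345) = (-6*12 - 176)*(-345) = (-72 - 176)*(-345) = -248*(-345) = 85560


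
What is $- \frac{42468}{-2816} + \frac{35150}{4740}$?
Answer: $\frac{3753509}{166848} \approx 22.497$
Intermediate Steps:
$- \frac{42468}{-2816} + \frac{35150}{4740} = \left(-42468\right) \left(- \frac{1}{2816}\right) + 35150 \cdot \frac{1}{4740} = \frac{10617}{704} + \frac{3515}{474} = \frac{3753509}{166848}$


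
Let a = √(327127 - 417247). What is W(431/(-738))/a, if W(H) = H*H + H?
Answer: 132317*I*√22530/24541658640 ≈ 0.00080927*I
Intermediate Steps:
a = 2*I*√22530 (a = √(-90120) = 2*I*√22530 ≈ 300.2*I)
W(H) = H + H² (W(H) = H² + H = H + H²)
W(431/(-738))/a = ((431/(-738))*(1 + 431/(-738)))/((2*I*√22530)) = ((431*(-1/738))*(1 + 431*(-1/738)))*(-I*√22530/45060) = (-431*(1 - 431/738)/738)*(-I*√22530/45060) = (-431/738*307/738)*(-I*√22530/45060) = -(-132317)*I*√22530/24541658640 = 132317*I*√22530/24541658640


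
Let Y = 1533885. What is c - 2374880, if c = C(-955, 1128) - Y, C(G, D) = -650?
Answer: -3909415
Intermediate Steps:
c = -1534535 (c = -650 - 1*1533885 = -650 - 1533885 = -1534535)
c - 2374880 = -1534535 - 2374880 = -3909415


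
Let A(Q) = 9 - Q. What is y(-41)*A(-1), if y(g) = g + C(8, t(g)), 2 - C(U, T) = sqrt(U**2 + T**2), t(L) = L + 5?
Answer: -390 - 40*sqrt(85) ≈ -758.78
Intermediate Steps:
t(L) = 5 + L
C(U, T) = 2 - sqrt(T**2 + U**2) (C(U, T) = 2 - sqrt(U**2 + T**2) = 2 - sqrt(T**2 + U**2))
y(g) = 2 + g - sqrt(64 + (5 + g)**2) (y(g) = g + (2 - sqrt((5 + g)**2 + 8**2)) = g + (2 - sqrt((5 + g)**2 + 64)) = g + (2 - sqrt(64 + (5 + g)**2)) = 2 + g - sqrt(64 + (5 + g)**2))
y(-41)*A(-1) = (2 - 41 - sqrt(64 + (5 - 41)**2))*(9 - 1*(-1)) = (2 - 41 - sqrt(64 + (-36)**2))*(9 + 1) = (2 - 41 - sqrt(64 + 1296))*10 = (2 - 41 - sqrt(1360))*10 = (2 - 41 - 4*sqrt(85))*10 = (-39 - 4*sqrt(85))*10 = -390 - 40*sqrt(85)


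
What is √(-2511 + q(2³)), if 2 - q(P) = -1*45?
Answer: 4*I*√154 ≈ 49.639*I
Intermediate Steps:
q(P) = 47 (q(P) = 2 - (-1)*45 = 2 - 1*(-45) = 2 + 45 = 47)
√(-2511 + q(2³)) = √(-2511 + 47) = √(-2464) = 4*I*√154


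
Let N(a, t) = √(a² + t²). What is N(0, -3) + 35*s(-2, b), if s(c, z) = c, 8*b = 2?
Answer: -67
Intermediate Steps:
b = ¼ (b = (⅛)*2 = ¼ ≈ 0.25000)
N(0, -3) + 35*s(-2, b) = √(0² + (-3)²) + 35*(-2) = √(0 + 9) - 70 = √9 - 70 = 3 - 70 = -67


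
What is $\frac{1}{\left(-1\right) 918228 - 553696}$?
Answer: $- \frac{1}{1471924} \approx -6.7938 \cdot 10^{-7}$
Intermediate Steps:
$\frac{1}{\left(-1\right) 918228 - 553696} = \frac{1}{-918228 - 553696} = \frac{1}{-1471924} = - \frac{1}{1471924}$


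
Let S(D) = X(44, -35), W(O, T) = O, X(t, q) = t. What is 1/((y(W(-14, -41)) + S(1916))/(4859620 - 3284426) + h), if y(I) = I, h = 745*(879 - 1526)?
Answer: -787597/379633567940 ≈ -2.0746e-6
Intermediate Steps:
h = -482015 (h = 745*(-647) = -482015)
S(D) = 44
1/((y(W(-14, -41)) + S(1916))/(4859620 - 3284426) + h) = 1/((-14 + 44)/(4859620 - 3284426) - 482015) = 1/(30/1575194 - 482015) = 1/(30*(1/1575194) - 482015) = 1/(15/787597 - 482015) = 1/(-379633567940/787597) = -787597/379633567940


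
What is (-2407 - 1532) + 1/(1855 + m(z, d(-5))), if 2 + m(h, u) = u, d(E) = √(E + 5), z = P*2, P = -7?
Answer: -7298966/1853 ≈ -3939.0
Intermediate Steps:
z = -14 (z = -7*2 = -14)
d(E) = √(5 + E)
m(h, u) = -2 + u
(-2407 - 1532) + 1/(1855 + m(z, d(-5))) = (-2407 - 1532) + 1/(1855 + (-2 + √(5 - 5))) = -3939 + 1/(1855 + (-2 + √0)) = -3939 + 1/(1855 + (-2 + 0)) = -3939 + 1/(1855 - 2) = -3939 + 1/1853 = -7298966/1853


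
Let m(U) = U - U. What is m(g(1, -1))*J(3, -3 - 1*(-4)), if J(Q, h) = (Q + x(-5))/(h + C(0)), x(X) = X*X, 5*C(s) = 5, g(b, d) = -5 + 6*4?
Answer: 0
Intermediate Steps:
g(b, d) = 19 (g(b, d) = -5 + 24 = 19)
C(s) = 1 (C(s) = (1/5)*5 = 1)
x(X) = X**2
m(U) = 0
J(Q, h) = (25 + Q)/(1 + h) (J(Q, h) = (Q + (-5)**2)/(h + 1) = (Q + 25)/(1 + h) = (25 + Q)/(1 + h))
m(g(1, -1))*J(3, -3 - 1*(-4)) = 0*((25 + 3)/(1 + (-3 - 1*(-4)))) = 0*(28/(1 + (-3 + 4))) = 0*(28/(1 + 1)) = 0*(28/2) = 0*((1/2)*28) = 0*14 = 0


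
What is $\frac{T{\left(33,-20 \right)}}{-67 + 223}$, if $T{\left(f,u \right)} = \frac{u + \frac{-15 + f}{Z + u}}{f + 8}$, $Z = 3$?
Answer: $- \frac{179}{54366} \approx -0.0032925$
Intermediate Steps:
$T{\left(f,u \right)} = \frac{u + \frac{-15 + f}{3 + u}}{8 + f}$ ($T{\left(f,u \right)} = \frac{u + \frac{-15 + f}{3 + u}}{f + 8} = \frac{u + \frac{-15 + f}{3 + u}}{8 + f}$)
$\frac{T{\left(33,-20 \right)}}{-67 + 223} = \frac{\frac{1}{24 + 3 \cdot 33 + 8 \left(-20\right) + 33 \left(-20\right)} \left(-15 + 33 + \left(-20\right)^{2} + 3 \left(-20\right)\right)}{-67 + 223} = \frac{\frac{1}{24 + 99 - 160 - 660} \left(-15 + 33 + 400 - 60\right)}{156} = \frac{\frac{1}{-697} \cdot 358}{156} = \frac{\left(- \frac{1}{697}\right) 358}{156} = \frac{1}{156} \left(- \frac{358}{697}\right) = - \frac{179}{54366}$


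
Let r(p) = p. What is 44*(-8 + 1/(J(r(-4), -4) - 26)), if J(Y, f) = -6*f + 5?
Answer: -1012/3 ≈ -337.33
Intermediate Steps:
J(Y, f) = 5 - 6*f
44*(-8 + 1/(J(r(-4), -4) - 26)) = 44*(-8 + 1/((5 - 6*(-4)) - 26)) = 44*(-8 + 1/((5 + 24) - 26)) = 44*(-8 + 1/(29 - 26)) = 44*(-8 + 1/3) = 44*(-8 + ⅓) = 44*(-23/3) = -1012/3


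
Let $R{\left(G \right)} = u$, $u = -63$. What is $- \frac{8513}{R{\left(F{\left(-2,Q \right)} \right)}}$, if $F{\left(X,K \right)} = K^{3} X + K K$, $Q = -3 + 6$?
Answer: $\frac{8513}{63} \approx 135.13$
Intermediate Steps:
$Q = 3$
$F{\left(X,K \right)} = K^{2} + X K^{3}$ ($F{\left(X,K \right)} = X K^{3} + K^{2} = K^{2} + X K^{3}$)
$R{\left(G \right)} = -63$
$- \frac{8513}{R{\left(F{\left(-2,Q \right)} \right)}} = - \frac{8513}{-63} = \left(-8513\right) \left(- \frac{1}{63}\right) = \frac{8513}{63}$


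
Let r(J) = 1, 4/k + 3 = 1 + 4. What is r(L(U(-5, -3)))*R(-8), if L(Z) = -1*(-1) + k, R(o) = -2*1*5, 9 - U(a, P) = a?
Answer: -10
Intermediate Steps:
U(a, P) = 9 - a
k = 2 (k = 4/(-3 + (1 + 4)) = 4/(-3 + 5) = 4/2 = 4*(1/2) = 2)
R(o) = -10 (R(o) = -2*5 = -10)
L(Z) = 3 (L(Z) = -1*(-1) + 2 = 1 + 2 = 3)
r(L(U(-5, -3)))*R(-8) = 1*(-10) = -10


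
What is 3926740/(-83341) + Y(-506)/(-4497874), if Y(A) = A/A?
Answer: -17661981834101/374857317034 ≈ -47.117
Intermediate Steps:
Y(A) = 1
3926740/(-83341) + Y(-506)/(-4497874) = 3926740/(-83341) + 1/(-4497874) = 3926740*(-1/83341) + 1*(-1/4497874) = -3926740/83341 - 1/4497874 = -17661981834101/374857317034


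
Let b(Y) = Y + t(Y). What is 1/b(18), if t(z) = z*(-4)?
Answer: -1/54 ≈ -0.018519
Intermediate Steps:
t(z) = -4*z
b(Y) = -3*Y (b(Y) = Y - 4*Y = -3*Y)
1/b(18) = 1/(-3*18) = 1/(-54) = -1/54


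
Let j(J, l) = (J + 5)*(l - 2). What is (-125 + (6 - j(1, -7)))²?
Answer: 4225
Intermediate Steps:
j(J, l) = (-2 + l)*(5 + J) (j(J, l) = (5 + J)*(-2 + l) = (-2 + l)*(5 + J))
(-125 + (6 - j(1, -7)))² = (-125 + (6 - (-10 - 2*1 + 5*(-7) + 1*(-7))))² = (-125 + (6 - (-10 - 2 - 35 - 7)))² = (-125 + (6 - 1*(-54)))² = (-125 + (6 + 54))² = (-125 + 60)² = (-65)² = 4225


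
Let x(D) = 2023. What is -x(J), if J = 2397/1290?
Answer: -2023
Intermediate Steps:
J = 799/430 (J = 2397*(1/1290) = 799/430 ≈ 1.8581)
-x(J) = -1*2023 = -2023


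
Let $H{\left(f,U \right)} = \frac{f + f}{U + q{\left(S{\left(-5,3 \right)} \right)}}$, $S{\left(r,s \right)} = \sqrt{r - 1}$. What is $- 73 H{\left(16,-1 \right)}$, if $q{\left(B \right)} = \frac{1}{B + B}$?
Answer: $\frac{56064}{25} - \frac{4672 i \sqrt{6}}{25} \approx 2242.6 - 457.76 i$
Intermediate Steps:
$S{\left(r,s \right)} = \sqrt{-1 + r}$
$q{\left(B \right)} = \frac{1}{2 B}$
$H{\left(f,U \right)} = \frac{2 f}{U - \frac{i \sqrt{6}}{12}}$ ($H{\left(f,U \right)} = \frac{f + f}{U + \frac{1}{2 \sqrt{-1 - 5}}} = \frac{2 f}{U + \frac{1}{2 \sqrt{-6}}} = \frac{2 f}{U + \frac{1}{2 i \sqrt{6}}} = \frac{2 f}{U + \frac{\left(- \frac{1}{6}\right) i \sqrt{6}}{2}} = \frac{2 f}{U - \frac{i \sqrt{6}}{12}}$)
$- 73 H{\left(16,-1 \right)} = - 73 \cdot 24 \cdot 16 \frac{1}{12 \left(-1\right) - i \sqrt{6}} = - 73 \cdot 24 \cdot 16 \frac{1}{-12 - i \sqrt{6}} = - 73 \frac{384}{-12 - i \sqrt{6}} = - \frac{28032}{-12 - i \sqrt{6}}$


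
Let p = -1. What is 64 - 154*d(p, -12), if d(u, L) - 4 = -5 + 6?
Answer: -706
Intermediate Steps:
d(u, L) = 5 (d(u, L) = 4 + (-5 + 6) = 4 + 1 = 5)
64 - 154*d(p, -12) = 64 - 154*5 = 64 - 770 = -706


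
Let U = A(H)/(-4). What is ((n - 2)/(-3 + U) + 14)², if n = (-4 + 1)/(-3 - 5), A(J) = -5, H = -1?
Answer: 43681/196 ≈ 222.86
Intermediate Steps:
n = 3/8 (n = -3/(-8) = -3*(-⅛) = 3/8 ≈ 0.37500)
U = 5/4 (U = -5/(-4) = -5*(-¼) = 5/4 ≈ 1.2500)
((n - 2)/(-3 + U) + 14)² = ((3/8 - 2)/(-3 + 5/4) + 14)² = (-13/(8*(-7/4)) + 14)² = (-13/8*(-4/7) + 14)² = (13/14 + 14)² = (209/14)² = 43681/196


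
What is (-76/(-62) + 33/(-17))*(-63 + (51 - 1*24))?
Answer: 13572/527 ≈ 25.753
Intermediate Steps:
(-76/(-62) + 33/(-17))*(-63 + (51 - 1*24)) = (-76*(-1/62) + 33*(-1/17))*(-63 + (51 - 24)) = (38/31 - 33/17)*(-63 + 27) = -377/527*(-36) = 13572/527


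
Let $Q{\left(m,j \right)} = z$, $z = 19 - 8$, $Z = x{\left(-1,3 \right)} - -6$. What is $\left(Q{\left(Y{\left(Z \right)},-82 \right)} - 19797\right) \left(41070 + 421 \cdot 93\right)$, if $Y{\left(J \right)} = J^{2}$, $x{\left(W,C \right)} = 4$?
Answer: $-1587292278$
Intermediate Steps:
$Z = 10$ ($Z = 4 - -6 = 4 + 6 = 10$)
$z = 11$ ($z = 19 - 8 = 11$)
$Q{\left(m,j \right)} = 11$
$\left(Q{\left(Y{\left(Z \right)},-82 \right)} - 19797\right) \left(41070 + 421 \cdot 93\right) = \left(11 - 19797\right) \left(41070 + 421 \cdot 93\right) = - 19786 \left(41070 + 39153\right) = \left(-19786\right) 80223 = -1587292278$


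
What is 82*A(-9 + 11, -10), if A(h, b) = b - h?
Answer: -984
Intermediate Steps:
82*A(-9 + 11, -10) = 82*(-10 - (-9 + 11)) = 82*(-10 - 1*2) = 82*(-10 - 2) = 82*(-12) = -984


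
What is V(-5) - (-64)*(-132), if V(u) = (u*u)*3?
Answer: -8373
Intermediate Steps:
V(u) = 3*u² (V(u) = u²*3 = 3*u²)
V(-5) - (-64)*(-132) = 3*(-5)² - (-64)*(-132) = 3*25 - 64*132 = 75 - 8448 = -8373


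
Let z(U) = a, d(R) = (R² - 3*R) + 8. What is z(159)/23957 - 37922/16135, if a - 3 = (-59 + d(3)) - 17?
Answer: -909546129/386546195 ≈ -2.3530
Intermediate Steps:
d(R) = 8 + R² - 3*R
a = -65 (a = 3 + ((-59 + (8 + 3² - 3*3)) - 17) = 3 + ((-59 + (8 + 9 - 9)) - 17) = 3 + ((-59 + 8) - 17) = 3 + (-51 - 17) = 3 - 68 = -65)
z(U) = -65
z(159)/23957 - 37922/16135 = -65/23957 - 37922/16135 = -909546129/386546195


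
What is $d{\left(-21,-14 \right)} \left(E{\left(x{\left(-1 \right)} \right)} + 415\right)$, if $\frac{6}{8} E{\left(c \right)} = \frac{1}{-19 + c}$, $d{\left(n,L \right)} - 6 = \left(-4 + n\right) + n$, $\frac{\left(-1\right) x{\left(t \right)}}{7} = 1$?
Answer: $- \frac{647320}{39} \approx -16598.0$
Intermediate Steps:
$x{\left(t \right)} = -7$ ($x{\left(t \right)} = \left(-7\right) 1 = -7$)
$d{\left(n,L \right)} = 2 + 2 n$ ($d{\left(n,L \right)} = 6 + \left(\left(-4 + n\right) + n\right) = 6 + \left(-4 + 2 n\right) = 2 + 2 n$)
$E{\left(c \right)} = \frac{4}{3 \left(-19 + c\right)}$
$d{\left(-21,-14 \right)} \left(E{\left(x{\left(-1 \right)} \right)} + 415\right) = \left(2 + 2 \left(-21\right)\right) \left(\frac{4}{3 \left(-19 - 7\right)} + 415\right) = \left(2 - 42\right) \left(\frac{4}{3 \left(-26\right)} + 415\right) = - 40 \left(\frac{4}{3} \left(- \frac{1}{26}\right) + 415\right) = - 40 \left(- \frac{2}{39} + 415\right) = \left(-40\right) \frac{16183}{39} = - \frac{647320}{39}$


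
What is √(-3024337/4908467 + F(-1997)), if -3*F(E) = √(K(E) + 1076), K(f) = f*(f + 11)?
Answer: √(-133603725252411 - 72279144870267*√3967118)/14725401 ≈ 25.779*I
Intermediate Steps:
K(f) = f*(11 + f)
F(E) = -√(1076 + E*(11 + E))/3 (F(E) = -√(E*(11 + E) + 1076)/3 = -√(1076 + E*(11 + E))/3)
√(-3024337/4908467 + F(-1997)) = √(-3024337/4908467 - √(1076 - 1997*(11 - 1997))/3) = √(-3024337*1/4908467 - √(1076 - 1997*(-1986))/3) = √(-3024337/4908467 - √(1076 + 3966042)/3) = √(-3024337/4908467 - √3967118/3)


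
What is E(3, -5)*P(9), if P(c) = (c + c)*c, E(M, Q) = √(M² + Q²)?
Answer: 162*√34 ≈ 944.61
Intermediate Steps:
P(c) = 2*c² (P(c) = (2*c)*c = 2*c²)
E(3, -5)*P(9) = √(3² + (-5)²)*(2*9²) = √(9 + 25)*(2*81) = √34*162 = 162*√34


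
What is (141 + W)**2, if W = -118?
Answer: 529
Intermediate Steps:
(141 + W)**2 = (141 - 118)**2 = 23**2 = 529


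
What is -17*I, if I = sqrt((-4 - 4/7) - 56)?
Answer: -34*I*sqrt(742)/7 ≈ -132.31*I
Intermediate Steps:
I = 2*I*sqrt(742)/7 (I = sqrt((-4 + (1/7)*(-4)) - 56) = sqrt((-4 - 4/7) - 56) = sqrt(-32/7 - 56) = sqrt(-424/7) = 2*I*sqrt(742)/7 ≈ 7.7828*I)
-17*I = -34*I*sqrt(742)/7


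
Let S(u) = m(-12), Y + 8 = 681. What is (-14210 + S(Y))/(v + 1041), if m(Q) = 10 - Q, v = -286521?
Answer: 3547/71370 ≈ 0.049699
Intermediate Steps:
Y = 673 (Y = -8 + 681 = 673)
S(u) = 22 (S(u) = 10 - 1*(-12) = 10 + 12 = 22)
(-14210 + S(Y))/(v + 1041) = (-14210 + 22)/(-286521 + 1041) = -14188/(-285480) = -14188*(-1/285480) = 3547/71370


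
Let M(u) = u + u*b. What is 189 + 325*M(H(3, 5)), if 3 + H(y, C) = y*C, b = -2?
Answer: -3711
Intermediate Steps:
H(y, C) = -3 + C*y (H(y, C) = -3 + y*C = -3 + C*y)
M(u) = -u (M(u) = u + u*(-2) = u - 2*u = -u)
189 + 325*M(H(3, 5)) = 189 + 325*(-(-3 + 5*3)) = 189 + 325*(-(-3 + 15)) = 189 + 325*(-1*12) = 189 + 325*(-12) = 189 - 3900 = -3711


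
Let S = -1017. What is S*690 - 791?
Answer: -702521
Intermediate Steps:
S*690 - 791 = -1017*690 - 791 = -701730 - 791 = -702521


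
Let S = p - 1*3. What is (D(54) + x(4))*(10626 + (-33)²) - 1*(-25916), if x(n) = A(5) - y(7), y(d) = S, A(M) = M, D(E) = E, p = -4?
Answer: 799106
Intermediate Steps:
S = -7 (S = -4 - 1*3 = -4 - 3 = -7)
y(d) = -7
x(n) = 12 (x(n) = 5 - 1*(-7) = 5 + 7 = 12)
(D(54) + x(4))*(10626 + (-33)²) - 1*(-25916) = (54 + 12)*(10626 + (-33)²) - 1*(-25916) = 66*(10626 + 1089) + 25916 = 66*11715 + 25916 = 773190 + 25916 = 799106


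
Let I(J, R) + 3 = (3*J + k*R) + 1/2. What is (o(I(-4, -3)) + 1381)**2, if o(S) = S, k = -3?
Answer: 7568001/4 ≈ 1.8920e+6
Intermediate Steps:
I(J, R) = -5/2 - 3*R + 3*J (I(J, R) = -3 + ((3*J - 3*R) + 1/2) = -3 + ((-3*R + 3*J) + 1/2) = -3 + (1/2 - 3*R + 3*J) = -5/2 - 3*R + 3*J)
(o(I(-4, -3)) + 1381)**2 = ((-5/2 - 3*(-3) + 3*(-4)) + 1381)**2 = ((-5/2 + 9 - 12) + 1381)**2 = (-11/2 + 1381)**2 = (2751/2)**2 = 7568001/4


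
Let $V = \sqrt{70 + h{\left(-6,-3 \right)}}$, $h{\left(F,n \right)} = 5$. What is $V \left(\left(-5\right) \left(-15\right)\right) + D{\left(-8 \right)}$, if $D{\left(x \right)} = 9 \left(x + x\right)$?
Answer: $-144 + 375 \sqrt{3} \approx 505.52$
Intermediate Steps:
$V = 5 \sqrt{3}$ ($V = \sqrt{70 + 5} = \sqrt{75} = 5 \sqrt{3} \approx 8.6602$)
$D{\left(x \right)} = 18 x$ ($D{\left(x \right)} = 9 \cdot 2 x = 18 x$)
$V \left(\left(-5\right) \left(-15\right)\right) + D{\left(-8 \right)} = 5 \sqrt{3} \left(\left(-5\right) \left(-15\right)\right) + 18 \left(-8\right) = 5 \sqrt{3} \cdot 75 - 144 = 375 \sqrt{3} - 144 = -144 + 375 \sqrt{3}$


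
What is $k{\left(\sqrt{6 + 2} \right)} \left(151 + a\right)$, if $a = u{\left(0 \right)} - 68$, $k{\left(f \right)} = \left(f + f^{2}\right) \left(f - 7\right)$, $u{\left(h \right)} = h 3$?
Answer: $-3984 + 166 \sqrt{2} \approx -3749.2$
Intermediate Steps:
$u{\left(h \right)} = 3 h$
$k{\left(f \right)} = \left(-7 + f\right) \left(f + f^{2}\right)$ ($k{\left(f \right)} = \left(f + f^{2}\right) \left(-7 + f\right) = \left(-7 + f\right) \left(f + f^{2}\right)$)
$a = -68$ ($a = 3 \cdot 0 - 68 = 0 - 68 = -68$)
$k{\left(\sqrt{6 + 2} \right)} \left(151 + a\right) = \sqrt{6 + 2} \left(-7 + \left(\sqrt{6 + 2}\right)^{2} - 6 \sqrt{6 + 2}\right) \left(151 - 68\right) = \sqrt{8} \left(-7 + \left(\sqrt{8}\right)^{2} - 6 \sqrt{8}\right) 83 = 2 \sqrt{2} \left(-7 + \left(2 \sqrt{2}\right)^{2} - 6 \cdot 2 \sqrt{2}\right) 83 = 2 \sqrt{2} \left(-7 + 8 - 12 \sqrt{2}\right) 83 = 2 \sqrt{2} \left(1 - 12 \sqrt{2}\right) 83 = 166 \sqrt{2} \left(1 - 12 \sqrt{2}\right)$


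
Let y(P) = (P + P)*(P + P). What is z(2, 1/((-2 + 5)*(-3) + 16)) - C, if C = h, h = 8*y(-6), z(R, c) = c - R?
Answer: -8077/7 ≈ -1153.9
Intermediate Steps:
y(P) = 4*P² (y(P) = (2*P)*(2*P) = 4*P²)
h = 1152 (h = 8*(4*(-6)²) = 8*(4*36) = 8*144 = 1152)
C = 1152
z(2, 1/((-2 + 5)*(-3) + 16)) - C = (1/((-2 + 5)*(-3) + 16) - 1*2) - 1*1152 = (1/(3*(-3) + 16) - 2) - 1152 = (1/(-9 + 16) - 2) - 1152 = (1/7 - 2) - 1152 = (⅐ - 2) - 1152 = -13/7 - 1152 = -8077/7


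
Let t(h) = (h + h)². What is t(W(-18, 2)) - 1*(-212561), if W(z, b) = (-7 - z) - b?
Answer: 212885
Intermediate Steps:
W(z, b) = -7 - b - z
t(h) = 4*h² (t(h) = (2*h)² = 4*h²)
t(W(-18, 2)) - 1*(-212561) = 4*(-7 - 1*2 - 1*(-18))² - 1*(-212561) = 4*(-7 - 2 + 18)² + 212561 = 4*9² + 212561 = 4*81 + 212561 = 324 + 212561 = 212885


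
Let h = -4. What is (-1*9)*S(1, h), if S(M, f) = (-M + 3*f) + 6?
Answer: 63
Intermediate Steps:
S(M, f) = 6 - M + 3*f
(-1*9)*S(1, h) = (-1*9)*(6 - 1*1 + 3*(-4)) = -9*(6 - 1 - 12) = -9*(-7) = 63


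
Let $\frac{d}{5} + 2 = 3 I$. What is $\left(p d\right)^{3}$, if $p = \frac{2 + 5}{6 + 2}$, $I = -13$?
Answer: $- \frac{2954987875}{512} \approx -5.7715 \cdot 10^{6}$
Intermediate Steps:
$p = \frac{7}{8} \approx 0.875$
$d = -205$ ($d = -10 + 5 \cdot 3 \left(-13\right) = -10 + 5 \left(-39\right) = -10 - 195 = -205$)
$\left(p d\right)^{3} = \left(\frac{7}{8} \left(-205\right)\right)^{3} = \left(- \frac{1435}{8}\right)^{3} = - \frac{2954987875}{512}$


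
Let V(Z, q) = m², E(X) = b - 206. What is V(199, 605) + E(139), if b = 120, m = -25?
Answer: 539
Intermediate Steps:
E(X) = -86 (E(X) = 120 - 206 = -86)
V(Z, q) = 625 (V(Z, q) = (-25)² = 625)
V(199, 605) + E(139) = 625 - 86 = 539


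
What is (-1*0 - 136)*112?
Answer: -15232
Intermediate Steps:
(-1*0 - 136)*112 = (0 - 136)*112 = -136*112 = -15232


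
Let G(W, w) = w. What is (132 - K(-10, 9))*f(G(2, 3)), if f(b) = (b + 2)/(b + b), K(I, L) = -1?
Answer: 665/6 ≈ 110.83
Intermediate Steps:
f(b) = (2 + b)/(2*b) (f(b) = (2 + b)/((2*b)) = (2 + b)*(1/(2*b)) = (2 + b)/(2*b))
(132 - K(-10, 9))*f(G(2, 3)) = (132 - 1*(-1))*((½)*(2 + 3)/3) = (132 + 1)*((½)*(⅓)*5) = 133*(⅚) = 665/6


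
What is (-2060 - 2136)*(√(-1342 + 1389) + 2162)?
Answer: -9071752 - 4196*√47 ≈ -9.1005e+6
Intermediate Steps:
(-2060 - 2136)*(√(-1342 + 1389) + 2162) = -4196*(√47 + 2162) = -4196*(2162 + √47) = -9071752 - 4196*√47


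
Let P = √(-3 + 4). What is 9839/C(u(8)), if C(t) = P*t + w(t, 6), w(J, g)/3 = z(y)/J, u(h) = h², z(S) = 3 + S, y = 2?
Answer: 629696/4111 ≈ 153.17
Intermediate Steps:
P = 1 (P = √1 = 1)
w(J, g) = 15/J (w(J, g) = 3*((3 + 2)/J) = 3*(5/J) = 15/J)
C(t) = t + 15/t (C(t) = 1*t + 15/t = t + 15/t)
9839/C(u(8)) = 9839/(8² + 15/(8²)) = 9839/(64 + 15/64) = 9839/(4111/64) = 9839*(64/4111) = 629696/4111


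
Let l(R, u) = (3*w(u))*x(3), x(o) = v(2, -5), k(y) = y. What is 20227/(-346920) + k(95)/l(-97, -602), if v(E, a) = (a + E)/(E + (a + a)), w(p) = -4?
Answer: -22032281/1040760 ≈ -21.169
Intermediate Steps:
v(E, a) = (E + a)/(E + 2*a)
x(o) = 3/8 (x(o) = (2 - 5)/(2 + 2*(-5)) = -3/(2 - 10) = -3/(-8) = -1/8*(-3) = 3/8)
l(R, u) = -9/2 (l(R, u) = (3*(-4))*(3/8) = -12*3/8 = -9/2)
20227/(-346920) + k(95)/l(-97, -602) = 20227/(-346920) + 95/(-9/2) = 20227*(-1/346920) + 95*(-2/9) = -20227/346920 - 190/9 = -22032281/1040760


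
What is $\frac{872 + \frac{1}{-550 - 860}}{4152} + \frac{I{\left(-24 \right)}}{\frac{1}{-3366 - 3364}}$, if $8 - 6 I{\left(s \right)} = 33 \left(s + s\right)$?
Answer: $- \frac{10454018965681}{5854320} \approx -1.7857 \cdot 10^{6}$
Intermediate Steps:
$I{\left(s \right)} = \frac{4}{3} - 11 s$ ($I{\left(s \right)} = \frac{4}{3} - \frac{33 \left(s + s\right)}{6} = \frac{4}{3} - \frac{33 \cdot 2 s}{6} = \frac{4}{3} - \frac{66 s}{6} = \frac{4}{3} - 11 s$)
$\frac{872 + \frac{1}{-550 - 860}}{4152} + \frac{I{\left(-24 \right)}}{\frac{1}{-3366 - 3364}} = \frac{872 + \frac{1}{-550 - 860}}{4152} + \frac{\frac{4}{3} - -264}{\frac{1}{-3366 - 3364}} = \left(872 + \frac{1}{-1410}\right) \frac{1}{4152} + \frac{\frac{4}{3} + 264}{\frac{1}{-6730}} = \left(872 - \frac{1}{1410}\right) \frac{1}{4152} + \frac{796}{3 \left(- \frac{1}{6730}\right)} = \frac{1229519}{1410} \cdot \frac{1}{4152} + \frac{796}{3} \left(-6730\right) = \frac{1229519}{5854320} - \frac{5357080}{3} = - \frac{10454018965681}{5854320}$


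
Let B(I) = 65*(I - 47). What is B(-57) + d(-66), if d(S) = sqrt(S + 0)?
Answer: -6760 + I*sqrt(66) ≈ -6760.0 + 8.124*I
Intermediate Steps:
B(I) = -3055 + 65*I (B(I) = 65*(-47 + I) = -3055 + 65*I)
d(S) = sqrt(S)
B(-57) + d(-66) = (-3055 + 65*(-57)) + sqrt(-66) = (-3055 - 3705) + I*sqrt(66) = -6760 + I*sqrt(66)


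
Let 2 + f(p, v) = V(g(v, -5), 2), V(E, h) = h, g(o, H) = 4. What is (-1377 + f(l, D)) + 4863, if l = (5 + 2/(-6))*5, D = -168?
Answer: 3486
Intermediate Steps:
l = 70/3 (l = (5 + 2*(-1/6))*5 = (5 - 1/3)*5 = (14/3)*5 = 70/3 ≈ 23.333)
f(p, v) = 0 (f(p, v) = -2 + 2 = 0)
(-1377 + f(l, D)) + 4863 = (-1377 + 0) + 4863 = -1377 + 4863 = 3486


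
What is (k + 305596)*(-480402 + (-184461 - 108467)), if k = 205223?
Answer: -395031657270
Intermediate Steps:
(k + 305596)*(-480402 + (-184461 - 108467)) = (205223 + 305596)*(-480402 + (-184461 - 108467)) = 510819*(-480402 - 292928) = 510819*(-773330) = -395031657270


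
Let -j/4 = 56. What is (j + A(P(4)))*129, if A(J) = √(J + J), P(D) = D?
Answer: -28896 + 258*√2 ≈ -28531.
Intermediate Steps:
j = -224 (j = -4*56 = -224)
A(J) = √2*√J (A(J) = √(2*J) = √2*√J)
(j + A(P(4)))*129 = (-224 + √2*√4)*129 = (-224 + √2*2)*129 = (-224 + 2*√2)*129 = -28896 + 258*√2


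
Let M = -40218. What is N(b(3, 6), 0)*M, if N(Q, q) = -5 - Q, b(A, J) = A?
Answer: 321744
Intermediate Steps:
N(b(3, 6), 0)*M = (-5 - 1*3)*(-40218) = (-5 - 3)*(-40218) = -8*(-40218) = 321744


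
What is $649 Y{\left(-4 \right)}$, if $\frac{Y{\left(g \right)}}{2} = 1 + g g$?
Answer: $22066$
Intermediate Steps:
$Y{\left(g \right)} = 2 + 2 g^{2}$ ($Y{\left(g \right)} = 2 \left(1 + g g\right) = 2 \left(1 + g^{2}\right) = 2 + 2 g^{2}$)
$649 Y{\left(-4 \right)} = 649 \left(2 + 2 \left(-4\right)^{2}\right) = 649 \left(2 + 2 \cdot 16\right) = 649 \left(2 + 32\right) = 649 \cdot 34 = 22066$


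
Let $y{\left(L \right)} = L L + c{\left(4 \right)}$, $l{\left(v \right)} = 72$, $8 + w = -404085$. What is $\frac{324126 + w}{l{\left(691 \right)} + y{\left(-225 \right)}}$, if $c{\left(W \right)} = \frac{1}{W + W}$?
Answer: $- \frac{639736}{405577} \approx -1.5773$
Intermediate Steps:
$w = -404093$ ($w = -8 - 404085 = -404093$)
$c{\left(W \right)} = \frac{1}{2 W}$
$y{\left(L \right)} = \frac{1}{8} + L^{2}$ ($y{\left(L \right)} = L L + \frac{1}{2 \cdot 4} = L^{2} + \frac{1}{2} \cdot \frac{1}{4} = L^{2} + \frac{1}{8} = \frac{1}{8} + L^{2}$)
$\frac{324126 + w}{l{\left(691 \right)} + y{\left(-225 \right)}} = \frac{324126 - 404093}{72 + \left(\frac{1}{8} + \left(-225\right)^{2}\right)} = - \frac{79967}{72 + \left(\frac{1}{8} + 50625\right)} = - \frac{79967}{72 + \frac{405001}{8}} = - \frac{79967}{\frac{405577}{8}} = \left(-79967\right) \frac{8}{405577} = - \frac{639736}{405577}$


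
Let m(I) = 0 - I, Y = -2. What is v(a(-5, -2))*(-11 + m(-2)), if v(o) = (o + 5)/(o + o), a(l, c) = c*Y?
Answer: -81/8 ≈ -10.125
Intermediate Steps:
m(I) = -I
a(l, c) = -2*c (a(l, c) = c*(-2) = -2*c)
v(o) = (5 + o)/(2*o) (v(o) = (5 + o)/((2*o)) = (5 + o)*(1/(2*o)) = (5 + o)/(2*o))
v(a(-5, -2))*(-11 + m(-2)) = ((5 - 2*(-2))/(2*((-2*(-2)))))*(-11 - 1*(-2)) = ((½)*(5 + 4)/4)*(-11 + 2) = ((½)*(¼)*9)*(-9) = (9/8)*(-9) = -81/8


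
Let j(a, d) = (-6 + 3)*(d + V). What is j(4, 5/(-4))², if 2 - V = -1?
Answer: 441/16 ≈ 27.563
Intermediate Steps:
V = 3 (V = 2 - 1*(-1) = 2 + 1 = 3)
j(a, d) = -9 - 3*d (j(a, d) = (-6 + 3)*(d + 3) = -3*(3 + d) = -9 - 3*d)
j(4, 5/(-4))² = (-9 - 15/(-4))² = (-9 - 15*(-1)/4)² = (-9 - 3*(-5/4))² = (-9 + 15/4)² = (-21/4)² = 441/16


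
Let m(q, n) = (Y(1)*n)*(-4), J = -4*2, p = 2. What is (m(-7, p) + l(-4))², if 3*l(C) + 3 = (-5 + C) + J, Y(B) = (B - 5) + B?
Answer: 2704/9 ≈ 300.44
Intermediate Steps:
Y(B) = -5 + 2*B (Y(B) = (-5 + B) + B = -5 + 2*B)
J = -8
m(q, n) = 12*n (m(q, n) = ((-5 + 2*1)*n)*(-4) = ((-5 + 2)*n)*(-4) = -3*n*(-4) = 12*n)
l(C) = -16/3 + C/3 (l(C) = -1 + ((-5 + C) - 8)/3 = -1 + (-13 + C)/3 = -1 + (-13/3 + C/3) = -16/3 + C/3)
(m(-7, p) + l(-4))² = (12*2 + (-16/3 + (⅓)*(-4)))² = (24 + (-16/3 - 4/3))² = (24 - 20/3)² = (52/3)² = 2704/9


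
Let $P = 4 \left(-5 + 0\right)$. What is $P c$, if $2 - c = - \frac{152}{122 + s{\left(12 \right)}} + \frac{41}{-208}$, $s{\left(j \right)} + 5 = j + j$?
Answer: $- \frac{480265}{7332} \approx -65.503$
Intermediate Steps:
$s{\left(j \right)} = -5 + 2 j$ ($s{\left(j \right)} = -5 + \left(j + j\right) = -5 + 2 j$)
$c = \frac{96053}{29328}$ ($c = 2 - \left(- \frac{152}{122 + \left(-5 + 2 \cdot 12\right)} + \frac{41}{-208}\right) = 2 - \left(- \frac{152}{122 + \left(-5 + 24\right)} + 41 \left(- \frac{1}{208}\right)\right) = 2 - \left(- \frac{152}{122 + 19} - \frac{41}{208}\right) = 2 - \left(- \frac{152}{141} - \frac{41}{208}\right) = 2 - - \frac{37397}{29328} = 2 + \frac{37397}{29328} = \frac{96053}{29328} \approx 3.2751$)
$P = -20$ ($P = 4 \left(-5\right) = -20$)
$P c = \left(-20\right) \frac{96053}{29328} = - \frac{480265}{7332}$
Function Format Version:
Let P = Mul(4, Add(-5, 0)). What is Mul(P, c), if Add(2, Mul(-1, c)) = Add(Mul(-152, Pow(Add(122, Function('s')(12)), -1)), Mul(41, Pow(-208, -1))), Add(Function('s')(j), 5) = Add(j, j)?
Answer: Rational(-480265, 7332) ≈ -65.503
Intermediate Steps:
Function('s')(j) = Add(-5, Mul(2, j)) (Function('s')(j) = Add(-5, Add(j, j)) = Add(-5, Mul(2, j)))
c = Rational(96053, 29328) (c = Add(2, Mul(-1, Add(Mul(-152, Pow(Add(122, Add(-5, Mul(2, 12))), -1)), Mul(41, Pow(-208, -1))))) = Add(2, Mul(-1, Add(Mul(-152, Pow(Add(122, Add(-5, 24)), -1)), Mul(41, Rational(-1, 208))))) = Add(2, Mul(-1, Add(Mul(-152, Pow(Add(122, 19), -1)), Rational(-41, 208)))) = Add(2, Mul(-1, Add(Mul(-152, Pow(141, -1)), Rational(-41, 208)))) = Add(2, Mul(-1, Add(Mul(-152, Rational(1, 141)), Rational(-41, 208)))) = Add(2, Mul(-1, Add(Rational(-152, 141), Rational(-41, 208)))) = Add(2, Mul(-1, Rational(-37397, 29328))) = Add(2, Rational(37397, 29328)) = Rational(96053, 29328) ≈ 3.2751)
P = -20 (P = Mul(4, -5) = -20)
Mul(P, c) = Mul(-20, Rational(96053, 29328)) = Rational(-480265, 7332)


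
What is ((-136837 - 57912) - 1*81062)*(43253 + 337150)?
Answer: -104919331833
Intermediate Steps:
((-136837 - 57912) - 1*81062)*(43253 + 337150) = (-194749 - 81062)*380403 = -275811*380403 = -104919331833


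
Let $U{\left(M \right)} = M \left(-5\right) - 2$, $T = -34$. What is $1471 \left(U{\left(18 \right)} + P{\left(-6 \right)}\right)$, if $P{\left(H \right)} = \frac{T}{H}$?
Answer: $- \frac{380989}{3} \approx -1.27 \cdot 10^{5}$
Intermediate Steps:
$P{\left(H \right)} = - \frac{34}{H}$
$U{\left(M \right)} = -2 - 5 M$ ($U{\left(M \right)} = - 5 M - 2 = -2 - 5 M$)
$1471 \left(U{\left(18 \right)} + P{\left(-6 \right)}\right) = 1471 \left(\left(-2 - 90\right) - \frac{34}{-6}\right) = 1471 \left(\left(-2 - 90\right) - - \frac{17}{3}\right) = 1471 \left(-92 + \frac{17}{3}\right) = 1471 \left(- \frac{259}{3}\right) = - \frac{380989}{3}$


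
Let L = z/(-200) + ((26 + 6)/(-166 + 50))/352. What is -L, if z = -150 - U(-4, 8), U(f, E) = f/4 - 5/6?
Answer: -283291/382800 ≈ -0.74005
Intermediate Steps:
U(f, E) = -⅚ + f/4 (U(f, E) = f*(¼) - 5*⅙ = f/4 - ⅚ = -⅚ + f/4)
z = -889/6 (z = -150 - (-⅚ + (¼)*(-4)) = -150 - (-⅚ - 1) = -150 - 1*(-11/6) = -150 + 11/6 = -889/6 ≈ -148.17)
L = 283291/382800 (L = -889/6/(-200) + ((26 + 6)/(-166 + 50))/352 = -889/6*(-1/200) + (32/(-116))*(1/352) = 889/1200 + (32*(-1/116))*(1/352) = 889/1200 - 8/29*1/352 = 889/1200 - 1/1276 = 283291/382800 ≈ 0.74005)
-L = -1*283291/382800 = -283291/382800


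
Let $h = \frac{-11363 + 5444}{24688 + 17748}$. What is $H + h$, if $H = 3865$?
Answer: $\frac{164009221}{42436} \approx 3864.9$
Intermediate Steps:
$h = - \frac{5919}{42436} \approx -0.13948$
$H + h = 3865 - \frac{5919}{42436} = \frac{164009221}{42436}$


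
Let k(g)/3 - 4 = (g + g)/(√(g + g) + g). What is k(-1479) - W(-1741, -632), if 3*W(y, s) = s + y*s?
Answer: -542848714/1481 + 6*I*√2958/1481 ≈ -3.6654e+5 + 0.22034*I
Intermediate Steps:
W(y, s) = s/3 + s*y/3 (W(y, s) = (s + y*s)/3 = (s + s*y)/3 = s/3 + s*y/3)
k(g) = 12 + 6*g/(g + √2*√g) (k(g) = 12 + 3*((g + g)/(√(g + g) + g)) = 12 + 3*((2*g)/(√(2*g) + g)) = 12 + 3*((2*g)/(√2*√g + g)) = 12 + 3*((2*g)/(g + √2*√g)) = 12 + 3*(2*g/(g + √2*√g)) = 12 + 6*g/(g + √2*√g))
k(-1479) - W(-1741, -632) = 6*(3*(-1479) + 2*√2*√(-1479))/(-1479 + √2*√(-1479)) - (-632)*(1 - 1741)/3 = 6*(-4437 + 2*√2*(I*√1479))/(-1479 + √2*(I*√1479)) - (-632)*(-1740)/3 = 6*(-4437 + 2*I*√2958)/(-1479 + I*√2958) - 1*366560 = 6*(-4437 + 2*I*√2958)/(-1479 + I*√2958) - 366560 = -366560 + 6*(-4437 + 2*I*√2958)/(-1479 + I*√2958)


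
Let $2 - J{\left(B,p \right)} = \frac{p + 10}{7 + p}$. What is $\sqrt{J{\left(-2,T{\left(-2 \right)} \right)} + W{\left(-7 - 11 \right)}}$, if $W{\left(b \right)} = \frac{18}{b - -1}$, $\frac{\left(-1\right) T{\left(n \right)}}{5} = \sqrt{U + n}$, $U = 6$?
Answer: $\frac{4 \sqrt{17}}{17} \approx 0.97014$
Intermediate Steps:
$T{\left(n \right)} = - 5 \sqrt{6 + n}$
$W{\left(b \right)} = \frac{18}{1 + b}$ ($W{\left(b \right)} = \frac{18}{b + 1} = \frac{18}{1 + b}$)
$J{\left(B,p \right)} = 2 - \frac{10 + p}{7 + p}$ ($J{\left(B,p \right)} = 2 - \frac{p + 10}{7 + p} = 2 - \frac{10 + p}{7 + p}$)
$\sqrt{J{\left(-2,T{\left(-2 \right)} \right)} + W{\left(-7 - 11 \right)}} = \sqrt{\frac{4 - 5 \sqrt{6 - 2}}{7 - 5 \sqrt{6 - 2}} + \frac{18}{1 - 18}} = \sqrt{\frac{4 - 5 \sqrt{4}}{7 - 5 \sqrt{4}} + \frac{18}{1 - 18}} = \sqrt{\frac{4 - 10}{7 - 10} + \frac{18}{-17}} = \sqrt{\frac{4 - 10}{7 - 10} + 18 \left(- \frac{1}{17}\right)} = \sqrt{\frac{1}{-3} \left(-6\right) - \frac{18}{17}} = \sqrt{\left(- \frac{1}{3}\right) \left(-6\right) - \frac{18}{17}} = \sqrt{2 - \frac{18}{17}} = \sqrt{\frac{16}{17}} = \frac{4 \sqrt{17}}{17}$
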